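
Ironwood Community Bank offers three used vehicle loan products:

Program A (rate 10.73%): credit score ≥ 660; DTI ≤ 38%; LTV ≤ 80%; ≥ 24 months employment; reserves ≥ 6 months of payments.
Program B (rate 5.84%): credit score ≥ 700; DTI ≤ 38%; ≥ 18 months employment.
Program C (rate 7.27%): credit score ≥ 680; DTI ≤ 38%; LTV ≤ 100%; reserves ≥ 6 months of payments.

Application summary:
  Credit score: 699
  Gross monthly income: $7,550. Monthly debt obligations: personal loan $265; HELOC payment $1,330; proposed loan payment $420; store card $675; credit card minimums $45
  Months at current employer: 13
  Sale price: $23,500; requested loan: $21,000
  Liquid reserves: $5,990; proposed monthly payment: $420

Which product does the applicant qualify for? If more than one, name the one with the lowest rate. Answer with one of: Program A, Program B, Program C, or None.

Total debts = (265 + 1,330 + 420 + 675 + 45) = 2,735; DTI = 2,735/7,550 = 36.2%.
LTV = 21,000/23,500 = 89.4%.
Reserves = 5,990/420 = 14.3 months.
Program A: score 699 ≥ 660; DTI 36.2% ≤ 38%; LTV 89.4% > 80%; employment 13 < 24 mo; reserves 14.3 ≥ 6 mo → does not qualify.
Program B: score 699 < 700; DTI 36.2% ≤ 38%; employment 13 < 18 mo → does not qualify.
Program C: score 699 ≥ 680; DTI 36.2% ≤ 38%; LTV 89.4% ≤ 100%; reserves 14.3 ≥ 6 mo → qualifies.

Program C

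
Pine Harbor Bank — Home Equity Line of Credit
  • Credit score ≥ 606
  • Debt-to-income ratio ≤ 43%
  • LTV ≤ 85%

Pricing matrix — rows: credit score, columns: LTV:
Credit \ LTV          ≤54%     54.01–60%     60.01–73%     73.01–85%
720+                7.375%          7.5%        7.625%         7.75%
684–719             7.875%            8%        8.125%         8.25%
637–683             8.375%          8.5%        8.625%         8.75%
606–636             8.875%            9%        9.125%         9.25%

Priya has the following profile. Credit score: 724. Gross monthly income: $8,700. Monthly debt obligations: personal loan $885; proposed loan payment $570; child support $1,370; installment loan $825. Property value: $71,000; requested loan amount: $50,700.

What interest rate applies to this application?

7.625%

Credit score 724 ≥ 606; Total monthly debts = (885 + 570 + 1,370 + 825) = 3,650. DTI: 3,650 ÷ 8,700 = 42%, within the 43% cap
LTV = 50,700/71,000 = 71.4% ≤ 85%
Credit 724 → row 720+; LTV 71.4% → column 60.01–73%. Grid cell → 7.625%.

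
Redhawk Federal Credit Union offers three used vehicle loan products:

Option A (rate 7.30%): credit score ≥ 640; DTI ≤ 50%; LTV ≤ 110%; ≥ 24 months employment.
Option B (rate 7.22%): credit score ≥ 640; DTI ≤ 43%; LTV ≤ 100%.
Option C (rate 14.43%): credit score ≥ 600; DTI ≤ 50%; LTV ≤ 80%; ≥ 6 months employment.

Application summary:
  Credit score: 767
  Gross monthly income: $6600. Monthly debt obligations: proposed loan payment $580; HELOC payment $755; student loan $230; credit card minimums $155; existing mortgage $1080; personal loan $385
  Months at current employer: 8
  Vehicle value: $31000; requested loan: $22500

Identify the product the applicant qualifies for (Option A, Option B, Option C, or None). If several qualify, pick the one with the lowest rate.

Total debts = (580 + 755 + 230 + 155 + 1,080 + 385) = 3,185; DTI = 3,185/6,600 = 48.3%.
LTV = 22,500/31,000 = 72.6%.
Option A: score 767 ≥ 640; DTI 48.3% ≤ 50%; LTV 72.6% ≤ 110%; employment 8 < 24 mo → does not qualify.
Option B: score 767 ≥ 640; DTI 48.3% > 43%; LTV 72.6% ≤ 100% → does not qualify.
Option C: score 767 ≥ 600; DTI 48.3% ≤ 50%; LTV 72.6% ≤ 80%; employment 8 ≥ 6 mo → qualifies.

Option C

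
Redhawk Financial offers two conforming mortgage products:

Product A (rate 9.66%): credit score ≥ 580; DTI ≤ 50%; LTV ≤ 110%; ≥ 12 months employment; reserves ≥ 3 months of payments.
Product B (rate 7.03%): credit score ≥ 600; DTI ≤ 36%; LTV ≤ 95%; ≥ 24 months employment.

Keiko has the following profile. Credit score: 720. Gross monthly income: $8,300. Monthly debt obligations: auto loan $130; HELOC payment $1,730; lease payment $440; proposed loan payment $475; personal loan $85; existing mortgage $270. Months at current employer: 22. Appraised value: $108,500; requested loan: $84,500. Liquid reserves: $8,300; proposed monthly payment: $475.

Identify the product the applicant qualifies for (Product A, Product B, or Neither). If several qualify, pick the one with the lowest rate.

Product A

Total debts = (130 + 1,730 + 440 + 475 + 85 + 270) = 3,130; DTI = 3,130/8,300 = 37.7%.
LTV = 84,500/108,500 = 77.9%.
Reserves = 8,300/475 = 17.5 months.
Product A: score 720 ≥ 580; DTI 37.7% ≤ 50%; LTV 77.9% ≤ 110%; employment 22 ≥ 12 mo; reserves 17.5 ≥ 3 mo → qualifies.
Product B: score 720 ≥ 600; DTI 37.7% > 36%; LTV 77.9% ≤ 95%; employment 22 < 24 mo → does not qualify.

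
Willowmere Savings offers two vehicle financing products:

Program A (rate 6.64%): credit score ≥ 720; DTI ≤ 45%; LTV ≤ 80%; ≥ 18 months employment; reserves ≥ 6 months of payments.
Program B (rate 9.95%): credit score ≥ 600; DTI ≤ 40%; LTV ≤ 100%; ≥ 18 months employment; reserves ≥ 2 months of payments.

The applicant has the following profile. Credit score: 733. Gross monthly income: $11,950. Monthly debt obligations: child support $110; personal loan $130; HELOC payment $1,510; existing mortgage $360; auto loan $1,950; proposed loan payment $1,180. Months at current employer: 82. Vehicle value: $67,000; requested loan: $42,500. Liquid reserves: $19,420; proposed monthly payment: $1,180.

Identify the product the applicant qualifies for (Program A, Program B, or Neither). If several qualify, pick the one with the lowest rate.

Total debts = (110 + 130 + 1,510 + 360 + 1,950 + 1,180) = 5,240; DTI = 5,240/11,950 = 43.8%.
LTV = 42,500/67,000 = 63.4%.
Reserves = 19,420/1,180 = 16.5 months.
Program A: score 733 ≥ 720; DTI 43.8% ≤ 45%; LTV 63.4% ≤ 80%; employment 82 ≥ 18 mo; reserves 16.5 ≥ 6 mo → qualifies.
Program B: score 733 ≥ 600; DTI 43.8% > 40%; LTV 63.4% ≤ 100%; employment 82 ≥ 18 mo; reserves 16.5 ≥ 2 mo → does not qualify.

Program A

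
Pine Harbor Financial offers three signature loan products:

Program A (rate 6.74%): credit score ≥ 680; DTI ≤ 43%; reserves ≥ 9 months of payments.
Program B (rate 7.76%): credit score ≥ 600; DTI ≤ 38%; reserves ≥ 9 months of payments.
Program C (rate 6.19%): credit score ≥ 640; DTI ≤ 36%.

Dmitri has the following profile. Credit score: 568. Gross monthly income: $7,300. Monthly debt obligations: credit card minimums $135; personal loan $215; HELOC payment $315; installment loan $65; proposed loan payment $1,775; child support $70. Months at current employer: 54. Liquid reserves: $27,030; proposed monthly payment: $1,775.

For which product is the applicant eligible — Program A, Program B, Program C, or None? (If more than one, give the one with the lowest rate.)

None

Total debts = (135 + 215 + 315 + 65 + 1,775 + 70) = 2,575; DTI = 2,575/7,300 = 35.3%.
Reserves = 27,030/1,775 = 15.2 months.
Program A: score 568 < 680; DTI 35.3% ≤ 43%; reserves 15.2 ≥ 9 mo → does not qualify.
Program B: score 568 < 600; DTI 35.3% ≤ 38%; reserves 15.2 ≥ 9 mo → does not qualify.
Program C: score 568 < 640; DTI 35.3% ≤ 36% → does not qualify.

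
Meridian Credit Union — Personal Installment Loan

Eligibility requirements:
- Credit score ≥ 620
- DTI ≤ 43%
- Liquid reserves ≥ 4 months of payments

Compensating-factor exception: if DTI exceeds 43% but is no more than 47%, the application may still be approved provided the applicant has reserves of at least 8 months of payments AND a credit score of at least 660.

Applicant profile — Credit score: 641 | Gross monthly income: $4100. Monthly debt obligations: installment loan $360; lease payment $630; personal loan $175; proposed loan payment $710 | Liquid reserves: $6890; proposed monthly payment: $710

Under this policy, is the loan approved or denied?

Credit score 641 ≥ 620 (meets base)
Total debts = (360 + 630 + 175 + 710) = 1,875. DTI = 1,875/4,100 = 45.7% > 43% — standard DTI limit exceeded.
Reserves: 6,890 ÷ 710 = 9.7 months (meets 4-month minimum)
DTI 45.7% is within the 43%–47% exception band; checking compensating factors.
Reserves 9.7 ≥ 8 months; credit score 641 < 660.
Override conditions not both satisfied; exception does not apply.

Denied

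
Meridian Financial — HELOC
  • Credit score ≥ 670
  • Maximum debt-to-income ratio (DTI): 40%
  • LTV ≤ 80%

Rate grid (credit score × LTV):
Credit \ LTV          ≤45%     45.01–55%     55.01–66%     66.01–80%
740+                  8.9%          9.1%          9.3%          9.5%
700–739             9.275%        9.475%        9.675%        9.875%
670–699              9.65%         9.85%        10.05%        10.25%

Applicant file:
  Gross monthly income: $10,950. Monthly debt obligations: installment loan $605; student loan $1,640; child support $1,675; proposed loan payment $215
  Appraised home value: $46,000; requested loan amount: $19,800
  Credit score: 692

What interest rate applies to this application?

9.65%

Credit score 692 ≥ 670; Total monthly debts = (605 + 1,640 + 1,675 + 215) = 4,135. DTI = 4,135/10,950 = 37.8% ≤ 40%
LTV: 19,800 ÷ 46,000 = 43%, within 80% cap
Credit 692 → row 670–699; LTV 43% → column ≤45%. Grid cell → 9.65%.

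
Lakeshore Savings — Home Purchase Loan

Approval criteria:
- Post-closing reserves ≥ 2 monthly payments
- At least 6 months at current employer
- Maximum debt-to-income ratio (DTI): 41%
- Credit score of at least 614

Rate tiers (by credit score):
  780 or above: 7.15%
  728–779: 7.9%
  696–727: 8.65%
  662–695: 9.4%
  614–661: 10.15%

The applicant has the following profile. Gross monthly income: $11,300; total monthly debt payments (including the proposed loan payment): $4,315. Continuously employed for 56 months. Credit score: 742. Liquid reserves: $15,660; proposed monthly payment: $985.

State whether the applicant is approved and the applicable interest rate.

Credit score 742 ≥ 614 (meets minimum)
DTI: 4,315 ÷ 11,300 = 38.2%, within the 41% cap
Employment 56 ≥ 6 months
Liquid reserves cover 15,660/985 = 15.9 months — ≥ 2 required
All requirements met. Score 742 falls in the 728–779 tier → 7.9%.

Approved at 7.9%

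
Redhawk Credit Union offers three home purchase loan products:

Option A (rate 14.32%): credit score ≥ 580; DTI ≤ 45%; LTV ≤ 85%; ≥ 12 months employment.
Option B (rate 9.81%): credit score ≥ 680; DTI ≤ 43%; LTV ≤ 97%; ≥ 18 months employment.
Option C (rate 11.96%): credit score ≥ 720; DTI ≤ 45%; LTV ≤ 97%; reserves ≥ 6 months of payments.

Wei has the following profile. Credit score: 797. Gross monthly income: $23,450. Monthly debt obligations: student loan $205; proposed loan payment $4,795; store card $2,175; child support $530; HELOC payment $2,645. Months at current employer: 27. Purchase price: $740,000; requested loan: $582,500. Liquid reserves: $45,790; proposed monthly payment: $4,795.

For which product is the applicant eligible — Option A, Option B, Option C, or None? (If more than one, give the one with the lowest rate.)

Total debts = (205 + 4,795 + 2,175 + 530 + 2,645) = 10,350; DTI = 10,350/23,450 = 44.1%.
LTV = 582,500/740,000 = 78.7%.
Reserves = 45,790/4,795 = 9.5 months.
Option A: score 797 ≥ 580; DTI 44.1% ≤ 45%; LTV 78.7% ≤ 85%; employment 27 ≥ 12 mo → qualifies.
Option B: score 797 ≥ 680; DTI 44.1% > 43%; LTV 78.7% ≤ 97%; employment 27 ≥ 18 mo → does not qualify.
Option C: score 797 ≥ 720; DTI 44.1% ≤ 45%; LTV 78.7% ≤ 97%; reserves 9.5 ≥ 6 mo → qualifies.
Qualifying: Option A, Option C. Lowest rate is 11.96% → Option C.

Option C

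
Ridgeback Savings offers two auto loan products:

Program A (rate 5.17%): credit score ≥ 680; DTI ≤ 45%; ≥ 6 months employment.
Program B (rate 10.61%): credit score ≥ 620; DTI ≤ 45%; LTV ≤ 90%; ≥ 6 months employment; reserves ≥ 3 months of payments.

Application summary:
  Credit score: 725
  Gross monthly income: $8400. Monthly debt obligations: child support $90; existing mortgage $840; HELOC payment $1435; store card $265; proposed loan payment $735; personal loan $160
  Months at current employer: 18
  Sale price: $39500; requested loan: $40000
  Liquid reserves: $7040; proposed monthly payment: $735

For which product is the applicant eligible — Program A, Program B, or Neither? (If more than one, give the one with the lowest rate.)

Program A

Total debts = (90 + 840 + 1,435 + 265 + 735 + 160) = 3,525; DTI = 3,525/8,400 = 42%.
LTV = 40,000/39,500 = 101.3%.
Reserves = 7,040/735 = 9.6 months.
Program A: score 725 ≥ 680; DTI 42% ≤ 45%; employment 18 ≥ 6 mo → qualifies.
Program B: score 725 ≥ 620; DTI 42% ≤ 45%; LTV 101.3% > 90%; employment 18 ≥ 6 mo; reserves 9.6 ≥ 3 mo → does not qualify.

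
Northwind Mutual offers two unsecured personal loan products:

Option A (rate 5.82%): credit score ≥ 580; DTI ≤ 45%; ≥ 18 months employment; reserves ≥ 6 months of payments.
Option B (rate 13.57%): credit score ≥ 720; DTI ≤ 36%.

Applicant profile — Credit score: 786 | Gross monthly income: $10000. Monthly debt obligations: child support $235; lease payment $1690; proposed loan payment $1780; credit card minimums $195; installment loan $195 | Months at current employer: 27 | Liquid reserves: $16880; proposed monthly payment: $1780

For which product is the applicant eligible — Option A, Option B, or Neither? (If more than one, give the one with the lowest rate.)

Option A

Total debts = (235 + 1,690 + 1,780 + 195 + 195) = 4,095; DTI = 4,095/10,000 = 41%.
Reserves = 16,880/1,780 = 9.5 months.
Option A: score 786 ≥ 580; DTI 41% ≤ 45%; employment 27 ≥ 18 mo; reserves 9.5 ≥ 6 mo → qualifies.
Option B: score 786 ≥ 720; DTI 41% > 36% → does not qualify.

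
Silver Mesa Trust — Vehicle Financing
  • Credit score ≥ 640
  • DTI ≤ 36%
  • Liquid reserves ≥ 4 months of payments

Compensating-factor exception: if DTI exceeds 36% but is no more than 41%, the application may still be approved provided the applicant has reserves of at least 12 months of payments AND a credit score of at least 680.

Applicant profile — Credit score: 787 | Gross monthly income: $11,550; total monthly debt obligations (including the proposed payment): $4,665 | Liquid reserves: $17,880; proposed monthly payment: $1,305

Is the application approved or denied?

Approved

Credit score 787 ≥ 640 (meets base)
DTI: 4,665 ÷ 11,550 = 40.4%, over the 36% base limit.
Liquid reserves cover 17,880/1,305 = 13.7 months — ≥ 4 required
40.4% falls in the override range (36%–41%), so the compensating-factor test applies.
Override check — reserves: 13.7 mo (ok); score: 787 (ok).
Both compensating conditions met → exception applies.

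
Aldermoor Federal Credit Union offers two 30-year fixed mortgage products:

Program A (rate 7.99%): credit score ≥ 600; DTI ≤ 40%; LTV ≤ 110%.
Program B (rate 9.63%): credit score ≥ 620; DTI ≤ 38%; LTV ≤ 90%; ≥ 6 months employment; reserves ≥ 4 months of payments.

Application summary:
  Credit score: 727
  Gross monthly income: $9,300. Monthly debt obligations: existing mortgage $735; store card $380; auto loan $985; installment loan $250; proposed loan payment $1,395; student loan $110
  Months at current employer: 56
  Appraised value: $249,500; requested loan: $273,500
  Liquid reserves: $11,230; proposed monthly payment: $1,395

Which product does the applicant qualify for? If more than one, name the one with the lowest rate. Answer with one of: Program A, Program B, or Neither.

Neither

Total debts = (735 + 380 + 985 + 250 + 1,395 + 110) = 3,855; DTI = 3,855/9,300 = 41.5%.
LTV = 273,500/249,500 = 109.6%.
Reserves = 11,230/1,395 = 8.1 months.
Program A: score 727 ≥ 600; DTI 41.5% > 40%; LTV 109.6% ≤ 110% → does not qualify.
Program B: score 727 ≥ 620; DTI 41.5% > 38%; LTV 109.6% > 90%; employment 56 ≥ 6 mo; reserves 8.1 ≥ 4 mo → does not qualify.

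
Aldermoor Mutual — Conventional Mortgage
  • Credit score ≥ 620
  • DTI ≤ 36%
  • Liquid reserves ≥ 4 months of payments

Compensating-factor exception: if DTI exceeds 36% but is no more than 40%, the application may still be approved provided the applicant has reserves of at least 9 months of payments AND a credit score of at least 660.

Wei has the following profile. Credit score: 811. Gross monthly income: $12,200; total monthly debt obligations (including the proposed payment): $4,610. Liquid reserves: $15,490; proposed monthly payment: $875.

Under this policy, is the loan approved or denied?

Approved

Credit score 811 ≥ 620 (meets base)
DTI: 4,610 ÷ 12,200 = 37.8%, over the 36% base limit.
Liquid reserves cover 15,490/875 = 17.7 months — ≥ 4 required
DTI 37.8% is within the 36%–40% exception band; checking compensating factors.
Override check — reserves: 17.7 mo (ok); score: 811 (ok).
Both compensating conditions met → exception applies.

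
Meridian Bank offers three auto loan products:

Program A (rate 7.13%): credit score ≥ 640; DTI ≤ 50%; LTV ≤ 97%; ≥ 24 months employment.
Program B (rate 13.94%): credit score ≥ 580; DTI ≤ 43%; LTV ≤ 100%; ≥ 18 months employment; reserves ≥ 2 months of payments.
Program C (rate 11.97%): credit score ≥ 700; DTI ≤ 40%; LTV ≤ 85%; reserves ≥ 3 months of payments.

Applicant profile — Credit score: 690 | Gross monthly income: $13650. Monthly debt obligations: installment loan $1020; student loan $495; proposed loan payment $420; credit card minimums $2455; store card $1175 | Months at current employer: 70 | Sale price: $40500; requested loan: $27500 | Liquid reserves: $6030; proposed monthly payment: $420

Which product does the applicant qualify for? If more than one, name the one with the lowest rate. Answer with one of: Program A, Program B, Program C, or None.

Total debts = (1,020 + 495 + 420 + 2,455 + 1,175) = 5,565; DTI = 5,565/13,650 = 40.8%.
LTV = 27,500/40,500 = 67.9%.
Reserves = 6,030/420 = 14.4 months.
Program A: score 690 ≥ 640; DTI 40.8% ≤ 50%; LTV 67.9% ≤ 97%; employment 70 ≥ 24 mo → qualifies.
Program B: score 690 ≥ 580; DTI 40.8% ≤ 43%; LTV 67.9% ≤ 100%; employment 70 ≥ 18 mo; reserves 14.4 ≥ 2 mo → qualifies.
Program C: score 690 < 700; DTI 40.8% > 40%; LTV 67.9% ≤ 85%; reserves 14.4 ≥ 3 mo → does not qualify.
Qualifying: Program A, Program B. Lowest rate is 7.13% → Program A.

Program A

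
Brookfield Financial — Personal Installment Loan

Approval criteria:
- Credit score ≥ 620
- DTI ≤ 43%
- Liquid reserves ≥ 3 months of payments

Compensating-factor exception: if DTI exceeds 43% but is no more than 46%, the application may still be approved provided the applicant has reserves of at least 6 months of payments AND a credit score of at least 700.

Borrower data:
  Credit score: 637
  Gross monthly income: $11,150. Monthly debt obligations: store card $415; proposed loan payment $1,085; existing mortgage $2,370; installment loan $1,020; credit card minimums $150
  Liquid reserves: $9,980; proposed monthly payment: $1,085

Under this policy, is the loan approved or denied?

Denied

Credit score 637 ≥ 620 (meets base)
Total debts = (415 + 1,085 + 2,370 + 1,020 + 150) = 5,040. DTI: 5,040 ÷ 11,150 = 45.2%, over the 43% base limit.
Reserves = 9,980/1,085 = 9.2 months ≥ 3
DTI 45.2% is within the 43%–46% exception band; checking compensating factors.
Override check — reserves: 9.2 mo (ok); score: 637 (below 700).
Compensating-factor requirement not fully met.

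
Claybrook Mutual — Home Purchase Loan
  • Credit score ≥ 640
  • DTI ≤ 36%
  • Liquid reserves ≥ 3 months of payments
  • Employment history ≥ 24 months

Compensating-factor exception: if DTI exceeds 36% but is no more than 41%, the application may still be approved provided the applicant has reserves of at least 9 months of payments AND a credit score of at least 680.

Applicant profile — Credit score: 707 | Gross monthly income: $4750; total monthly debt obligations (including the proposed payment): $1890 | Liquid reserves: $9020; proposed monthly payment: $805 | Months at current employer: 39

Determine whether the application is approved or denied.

Credit score 707 ≥ 640 (meets base)
DTI: 1,890 ÷ 4,750 = 39.8%, over the 36% base limit.
Liquid reserves cover 9,020/805 = 11.2 months — ≥ 3 required
Employment 39 ≥ 24 months
39.8% falls in the override range (36%–41%), so the compensating-factor test applies.
Override check — reserves: 11.2 mo (ok); score: 707 (ok).
Both compensating conditions met → exception applies.

Approved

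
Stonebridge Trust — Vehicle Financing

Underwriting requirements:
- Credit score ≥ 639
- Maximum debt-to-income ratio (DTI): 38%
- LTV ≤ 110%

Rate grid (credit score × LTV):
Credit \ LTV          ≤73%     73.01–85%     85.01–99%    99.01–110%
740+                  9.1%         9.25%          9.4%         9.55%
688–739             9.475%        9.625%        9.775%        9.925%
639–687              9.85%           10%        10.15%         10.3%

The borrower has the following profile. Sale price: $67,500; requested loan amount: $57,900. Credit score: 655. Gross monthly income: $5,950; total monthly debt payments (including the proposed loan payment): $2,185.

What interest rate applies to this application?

10.15%

Credit score 655 ≥ 639; Debt-to-income = 2,185/5,950 = 36.7% — meets 38% limit
LTV: 57,900 ÷ 67,500 = 85.8%, within 110% cap
Row: 655 falls in 639–687. Column: 85.8% falls in 85.01–99%. Rate = 10.15%.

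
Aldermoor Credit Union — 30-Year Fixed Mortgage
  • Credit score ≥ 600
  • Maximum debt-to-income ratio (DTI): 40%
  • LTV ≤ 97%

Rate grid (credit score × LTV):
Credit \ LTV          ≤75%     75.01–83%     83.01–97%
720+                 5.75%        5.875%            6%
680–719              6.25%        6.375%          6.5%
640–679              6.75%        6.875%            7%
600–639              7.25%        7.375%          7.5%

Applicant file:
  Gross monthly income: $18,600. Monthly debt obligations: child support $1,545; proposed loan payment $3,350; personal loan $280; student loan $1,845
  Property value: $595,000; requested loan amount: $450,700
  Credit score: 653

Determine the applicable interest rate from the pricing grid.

Credit score 653 ≥ 600; Total monthly debts = (1,545 + 3,350 + 280 + 1,845) = 7,020. Debt-to-income = 7,020/18,600 = 37.7% — meets 40% limit
LTV = 450,700/595,000 = 75.7% ≤ 97%
Row: 653 falls in 640–679. Column: 75.7% falls in 75.01–83%. Rate = 6.875%.

6.875%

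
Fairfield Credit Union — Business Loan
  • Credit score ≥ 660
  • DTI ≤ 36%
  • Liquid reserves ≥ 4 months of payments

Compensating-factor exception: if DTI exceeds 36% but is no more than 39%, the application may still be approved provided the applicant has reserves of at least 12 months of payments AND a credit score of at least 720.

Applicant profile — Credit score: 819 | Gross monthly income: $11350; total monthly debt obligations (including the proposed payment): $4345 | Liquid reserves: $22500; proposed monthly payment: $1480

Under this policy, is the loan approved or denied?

Approved

Credit score 819 ≥ 660 (meets base)
DTI = 4,345/11,350 = 38.3% > 36% — standard DTI limit exceeded.
Liquid reserves cover 22,500/1,480 = 15.2 months — ≥ 4 required
38.3% falls in the override range (36%–39%), so the compensating-factor test applies.
Reserves 15.2 ≥ 12 months; credit score 819 ≥ 720.
Both compensating conditions met → exception applies.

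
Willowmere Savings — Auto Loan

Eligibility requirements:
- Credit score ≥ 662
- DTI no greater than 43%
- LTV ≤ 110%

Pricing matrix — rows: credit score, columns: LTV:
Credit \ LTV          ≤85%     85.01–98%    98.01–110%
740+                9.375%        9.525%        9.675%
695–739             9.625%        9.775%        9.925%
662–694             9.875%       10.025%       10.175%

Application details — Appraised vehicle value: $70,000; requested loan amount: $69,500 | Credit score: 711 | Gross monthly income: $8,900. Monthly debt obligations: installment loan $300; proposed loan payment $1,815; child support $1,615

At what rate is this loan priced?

9.925%

Credit score 711 ≥ 662; Total monthly debts = (300 + 1,815 + 1,615) = 3,730. Debt-to-income = 3,730/8,900 = 41.9% — meets 43% limit
Loan-to-value = 69,500/70,000 = 99.3% — pass (110% max)
Row: 711 falls in 695–739. Column: 99.3% falls in 98.01–110%. Rate = 9.925%.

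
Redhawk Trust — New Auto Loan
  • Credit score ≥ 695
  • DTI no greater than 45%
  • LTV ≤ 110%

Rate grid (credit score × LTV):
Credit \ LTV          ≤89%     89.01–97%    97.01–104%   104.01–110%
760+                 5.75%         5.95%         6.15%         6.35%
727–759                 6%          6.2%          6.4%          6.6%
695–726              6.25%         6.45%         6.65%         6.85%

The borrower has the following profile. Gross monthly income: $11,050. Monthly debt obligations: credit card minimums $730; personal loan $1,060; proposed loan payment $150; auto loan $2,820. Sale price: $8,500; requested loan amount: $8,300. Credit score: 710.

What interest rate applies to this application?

6.65%

Credit score 710 ≥ 695; Total monthly debts = (730 + 1,060 + 150 + 2,820) = 4,760. DTI: 4,760 ÷ 11,050 = 43.1%, within the 45% cap
LTV: 8,300 ÷ 8,500 = 97.6%, within 110% cap
Credit 710 → row 695–726; LTV 97.6% → column 97.01–104%. Grid cell → 6.65%.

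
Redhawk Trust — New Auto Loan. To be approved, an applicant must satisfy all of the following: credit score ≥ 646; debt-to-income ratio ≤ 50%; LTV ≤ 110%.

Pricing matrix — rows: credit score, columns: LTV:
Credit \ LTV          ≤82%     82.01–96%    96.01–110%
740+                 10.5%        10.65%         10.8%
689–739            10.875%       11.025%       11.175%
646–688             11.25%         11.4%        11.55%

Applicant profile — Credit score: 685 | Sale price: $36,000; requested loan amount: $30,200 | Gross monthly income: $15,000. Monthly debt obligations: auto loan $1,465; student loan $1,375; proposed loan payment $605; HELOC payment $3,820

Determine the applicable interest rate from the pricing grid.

Credit score 685 ≥ 646; Total monthly debts = (1,465 + 1,375 + 605 + 3,820) = 7,265. Debt-to-income = 7,265/15,000 = 48.4% — meets 50% limit
LTV: 30,200 ÷ 36,000 = 83.9%, within 110% cap
Score 685 is in the 646–688 band; LTV 83.9% is in the 82.01–96% band → 11.4%.

11.4%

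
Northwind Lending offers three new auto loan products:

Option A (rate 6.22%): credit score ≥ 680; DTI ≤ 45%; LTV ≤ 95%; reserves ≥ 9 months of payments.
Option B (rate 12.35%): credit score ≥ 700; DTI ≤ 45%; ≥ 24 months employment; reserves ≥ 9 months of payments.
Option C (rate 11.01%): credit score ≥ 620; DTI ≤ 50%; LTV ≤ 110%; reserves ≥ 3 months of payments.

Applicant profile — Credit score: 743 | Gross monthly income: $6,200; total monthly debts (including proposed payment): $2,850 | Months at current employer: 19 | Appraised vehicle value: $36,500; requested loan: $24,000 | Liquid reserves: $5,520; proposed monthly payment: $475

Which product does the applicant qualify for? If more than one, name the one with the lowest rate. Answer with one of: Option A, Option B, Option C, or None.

DTI = 2,850/6,200 = 46%.
LTV = 24,000/36,500 = 65.8%.
Reserves = 5,520/475 = 11.6 months.
Option A: score 743 ≥ 680; DTI 46% > 45%; LTV 65.8% ≤ 95%; reserves 11.6 ≥ 9 mo → does not qualify.
Option B: score 743 ≥ 700; DTI 46% > 45%; employment 19 < 24 mo; reserves 11.6 ≥ 9 mo → does not qualify.
Option C: score 743 ≥ 620; DTI 46% ≤ 50%; LTV 65.8% ≤ 110%; reserves 11.6 ≥ 3 mo → qualifies.

Option C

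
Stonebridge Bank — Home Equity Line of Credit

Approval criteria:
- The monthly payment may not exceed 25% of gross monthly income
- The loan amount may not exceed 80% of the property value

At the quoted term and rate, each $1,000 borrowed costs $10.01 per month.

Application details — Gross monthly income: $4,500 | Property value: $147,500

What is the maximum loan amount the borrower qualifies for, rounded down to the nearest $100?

Payment cap: 25% × $4,500 = $1,125/month.
At $10.01 per $1,000, that supports 1,125/10.01 × 1,000 ≈ $112,387 → $112,300.
LTV cap: 80% × $147,500 = $118,000 → $118,000.
Binding constraint: payment-to-income.

$112,300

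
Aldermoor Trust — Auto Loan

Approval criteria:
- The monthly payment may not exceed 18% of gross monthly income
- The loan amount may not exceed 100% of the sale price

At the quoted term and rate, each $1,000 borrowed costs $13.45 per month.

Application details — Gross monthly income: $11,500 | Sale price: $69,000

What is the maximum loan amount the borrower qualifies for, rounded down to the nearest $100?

$69,000

Payment cap: 18% × $11,500 = $2,070/month.
At $13.45 per $1,000, that supports 2,070/13.45 × 1,000 ≈ $153,903 → $153,900.
LTV cap: 100% × $69,000 = $69,000 → $69,000.
Binding constraint: loan-to-value.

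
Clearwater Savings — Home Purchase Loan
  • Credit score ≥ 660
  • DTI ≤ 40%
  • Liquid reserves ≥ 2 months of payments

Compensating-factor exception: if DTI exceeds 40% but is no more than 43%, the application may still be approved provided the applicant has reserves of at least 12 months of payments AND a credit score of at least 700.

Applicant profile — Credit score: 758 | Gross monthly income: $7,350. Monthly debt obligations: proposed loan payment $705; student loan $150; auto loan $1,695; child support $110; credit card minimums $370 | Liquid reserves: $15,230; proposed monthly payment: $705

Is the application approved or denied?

Credit score 758 ≥ 660 (meets base)
Total debts = (705 + 150 + 1,695 + 110 + 370) = 3,030. DTI = 3,030/7,350 = 41.2% > 40% — standard DTI limit exceeded.
Reserves: 15,230 ÷ 705 = 21.6 months (meets 2-month minimum)
DTI 41.2% is within the 40%–43% exception band; checking compensating factors.
Override check — reserves: 21.6 mo (ok); score: 758 (ok).
Both compensating conditions met → exception applies.

Approved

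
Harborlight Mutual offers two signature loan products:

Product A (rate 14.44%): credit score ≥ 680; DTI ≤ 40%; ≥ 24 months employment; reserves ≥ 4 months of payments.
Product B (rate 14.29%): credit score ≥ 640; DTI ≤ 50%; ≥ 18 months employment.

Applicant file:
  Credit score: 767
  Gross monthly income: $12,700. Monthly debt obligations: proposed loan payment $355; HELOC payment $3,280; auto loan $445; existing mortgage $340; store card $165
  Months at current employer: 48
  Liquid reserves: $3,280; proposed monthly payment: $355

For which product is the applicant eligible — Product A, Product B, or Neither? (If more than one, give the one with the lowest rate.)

Product B

Total debts = (355 + 3,280 + 445 + 340 + 165) = 4,585; DTI = 4,585/12,700 = 36.1%.
Reserves = 3,280/355 = 9.2 months.
Product A: score 767 ≥ 680; DTI 36.1% ≤ 40%; employment 48 ≥ 24 mo; reserves 9.2 ≥ 4 mo → qualifies.
Product B: score 767 ≥ 640; DTI 36.1% ≤ 50%; employment 48 ≥ 18 mo → qualifies.
Qualifying: Product A, Product B. Lowest rate is 14.29% → Product B.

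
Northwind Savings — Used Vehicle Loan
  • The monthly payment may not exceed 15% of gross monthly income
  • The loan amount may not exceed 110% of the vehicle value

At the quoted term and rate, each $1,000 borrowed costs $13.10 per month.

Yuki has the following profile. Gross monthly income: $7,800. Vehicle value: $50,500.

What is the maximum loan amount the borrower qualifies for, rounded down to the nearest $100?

$55,500

Payment cap: 15% × $7,800 = $1,170/month.
At $13.10 per $1,000, that supports 1,170/13.10 × 1,000 ≈ $89,312 → $89,300.
LTV cap: 110% × $50,500 = $55,550 → $55,500.
Binding constraint: loan-to-value.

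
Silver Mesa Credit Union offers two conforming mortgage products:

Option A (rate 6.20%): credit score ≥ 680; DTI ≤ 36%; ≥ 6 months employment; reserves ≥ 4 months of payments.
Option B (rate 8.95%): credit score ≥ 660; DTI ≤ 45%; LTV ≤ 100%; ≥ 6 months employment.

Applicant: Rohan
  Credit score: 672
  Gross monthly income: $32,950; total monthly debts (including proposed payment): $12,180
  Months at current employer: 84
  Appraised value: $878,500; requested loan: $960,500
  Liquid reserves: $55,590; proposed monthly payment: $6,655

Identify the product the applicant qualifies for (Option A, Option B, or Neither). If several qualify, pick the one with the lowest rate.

Neither

DTI = 12,180/32,950 = 37%.
LTV = 960,500/878,500 = 109.3%.
Reserves = 55,590/6,655 = 8.4 months.
Option A: score 672 < 680; DTI 37% > 36%; employment 84 ≥ 6 mo; reserves 8.4 ≥ 4 mo → does not qualify.
Option B: score 672 ≥ 660; DTI 37% ≤ 45%; LTV 109.3% > 100%; employment 84 ≥ 6 mo → does not qualify.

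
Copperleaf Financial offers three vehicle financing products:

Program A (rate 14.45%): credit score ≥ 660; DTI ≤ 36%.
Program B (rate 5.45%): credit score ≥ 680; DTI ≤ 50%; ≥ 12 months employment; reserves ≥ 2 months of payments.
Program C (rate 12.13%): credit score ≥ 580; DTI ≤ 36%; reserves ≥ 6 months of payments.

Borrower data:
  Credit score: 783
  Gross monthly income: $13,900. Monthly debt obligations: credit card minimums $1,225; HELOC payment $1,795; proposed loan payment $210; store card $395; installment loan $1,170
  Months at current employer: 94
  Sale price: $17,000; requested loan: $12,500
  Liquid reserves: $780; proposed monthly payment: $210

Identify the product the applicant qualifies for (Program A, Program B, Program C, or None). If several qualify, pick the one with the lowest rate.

Program B

Total debts = (1,225 + 1,795 + 210 + 395 + 1,170) = 4,795; DTI = 4,795/13,900 = 34.5%.
LTV = 12,500/17,000 = 73.5%.
Reserves = 780/210 = 3.7 months.
Program A: score 783 ≥ 660; DTI 34.5% ≤ 36% → qualifies.
Program B: score 783 ≥ 680; DTI 34.5% ≤ 50%; employment 94 ≥ 12 mo; reserves 3.7 ≥ 2 mo → qualifies.
Program C: score 783 ≥ 580; DTI 34.5% ≤ 36%; reserves 3.7 < 6 mo → does not qualify.
Qualifying: Program A, Program B. Lowest rate is 5.45% → Program B.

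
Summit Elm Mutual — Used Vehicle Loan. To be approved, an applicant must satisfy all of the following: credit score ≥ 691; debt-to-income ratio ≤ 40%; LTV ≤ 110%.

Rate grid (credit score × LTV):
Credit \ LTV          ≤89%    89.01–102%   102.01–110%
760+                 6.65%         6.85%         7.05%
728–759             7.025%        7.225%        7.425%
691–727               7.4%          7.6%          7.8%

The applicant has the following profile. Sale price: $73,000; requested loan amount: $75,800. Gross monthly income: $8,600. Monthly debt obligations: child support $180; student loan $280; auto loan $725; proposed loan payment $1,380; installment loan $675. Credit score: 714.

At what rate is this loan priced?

Credit score 714 ≥ 691; Total monthly debts = (180 + 280 + 725 + 1,380 + 675) = 3,240. DTI = 3,240/8,600 = 37.7% ≤ 40%
LTV: 75,800 ÷ 73,000 = 103.8%, within 110% cap
Credit 714 → row 691–727; LTV 103.8% → column 102.01–110%. Grid cell → 7.8%.

7.8%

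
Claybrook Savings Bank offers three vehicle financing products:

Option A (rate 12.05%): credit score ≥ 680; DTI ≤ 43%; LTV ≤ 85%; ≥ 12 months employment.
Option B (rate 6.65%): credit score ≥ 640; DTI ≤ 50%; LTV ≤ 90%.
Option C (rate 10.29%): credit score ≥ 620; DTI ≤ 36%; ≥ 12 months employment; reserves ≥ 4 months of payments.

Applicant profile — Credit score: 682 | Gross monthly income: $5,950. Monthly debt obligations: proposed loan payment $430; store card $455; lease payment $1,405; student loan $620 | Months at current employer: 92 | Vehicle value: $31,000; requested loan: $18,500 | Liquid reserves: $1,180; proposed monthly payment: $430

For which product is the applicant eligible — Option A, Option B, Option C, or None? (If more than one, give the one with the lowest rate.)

Total debts = (430 + 455 + 1,405 + 620) = 2,910; DTI = 2,910/5,950 = 48.9%.
LTV = 18,500/31,000 = 59.7%.
Reserves = 1,180/430 = 2.7 months.
Option A: score 682 ≥ 680; DTI 48.9% > 43%; LTV 59.7% ≤ 85%; employment 92 ≥ 12 mo → does not qualify.
Option B: score 682 ≥ 640; DTI 48.9% ≤ 50%; LTV 59.7% ≤ 90% → qualifies.
Option C: score 682 ≥ 620; DTI 48.9% > 36%; employment 92 ≥ 12 mo; reserves 2.7 < 4 mo → does not qualify.

Option B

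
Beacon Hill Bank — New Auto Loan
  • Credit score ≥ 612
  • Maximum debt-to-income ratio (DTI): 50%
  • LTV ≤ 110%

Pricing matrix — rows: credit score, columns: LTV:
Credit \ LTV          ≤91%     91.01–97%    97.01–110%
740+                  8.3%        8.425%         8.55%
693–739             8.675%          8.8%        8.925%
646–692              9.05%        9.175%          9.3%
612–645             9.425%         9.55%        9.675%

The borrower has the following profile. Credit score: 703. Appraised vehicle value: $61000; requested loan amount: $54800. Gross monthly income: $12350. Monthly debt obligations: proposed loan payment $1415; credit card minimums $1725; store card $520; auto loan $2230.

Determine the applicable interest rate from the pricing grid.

8.675%

Credit score 703 ≥ 612; Total monthly debts = (1,415 + 1,725 + 520 + 2,230) = 5,890. DTI = 5,890/12,350 = 47.7% ≤ 50%
LTV = 54,800/61,000 = 89.8% ≤ 110%
Row: 703 falls in 693–739. Column: 89.8% falls in ≤91%. Rate = 8.675%.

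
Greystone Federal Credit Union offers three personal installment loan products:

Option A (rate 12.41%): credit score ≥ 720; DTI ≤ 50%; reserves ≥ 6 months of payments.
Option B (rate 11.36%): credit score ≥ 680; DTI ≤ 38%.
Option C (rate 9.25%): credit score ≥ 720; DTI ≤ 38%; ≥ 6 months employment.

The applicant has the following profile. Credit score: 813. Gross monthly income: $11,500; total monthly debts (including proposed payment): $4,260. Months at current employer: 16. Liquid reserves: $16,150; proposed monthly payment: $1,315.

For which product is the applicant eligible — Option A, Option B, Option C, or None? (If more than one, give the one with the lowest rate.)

DTI = 4,260/11,500 = 37%.
Reserves = 16,150/1,315 = 12.3 months.
Option A: score 813 ≥ 720; DTI 37% ≤ 50%; reserves 12.3 ≥ 6 mo → qualifies.
Option B: score 813 ≥ 680; DTI 37% ≤ 38% → qualifies.
Option C: score 813 ≥ 720; DTI 37% ≤ 38%; employment 16 ≥ 6 mo → qualifies.
Qualifying: Option A, Option B, Option C. Lowest rate is 9.25% → Option C.

Option C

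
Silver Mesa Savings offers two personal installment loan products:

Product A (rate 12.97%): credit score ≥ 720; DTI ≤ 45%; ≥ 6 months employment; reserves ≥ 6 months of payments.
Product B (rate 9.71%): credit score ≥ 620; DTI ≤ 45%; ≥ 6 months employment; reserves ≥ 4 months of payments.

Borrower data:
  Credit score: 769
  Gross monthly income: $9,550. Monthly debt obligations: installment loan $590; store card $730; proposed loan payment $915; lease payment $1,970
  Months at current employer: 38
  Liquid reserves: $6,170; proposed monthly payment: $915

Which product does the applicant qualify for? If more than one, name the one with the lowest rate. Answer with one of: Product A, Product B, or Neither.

Product B

Total debts = (590 + 730 + 915 + 1,970) = 4,205; DTI = 4,205/9,550 = 44%.
Reserves = 6,170/915 = 6.7 months.
Product A: score 769 ≥ 720; DTI 44% ≤ 45%; employment 38 ≥ 6 mo; reserves 6.7 ≥ 6 mo → qualifies.
Product B: score 769 ≥ 620; DTI 44% ≤ 45%; employment 38 ≥ 6 mo; reserves 6.7 ≥ 4 mo → qualifies.
Qualifying: Product A, Product B. Lowest rate is 9.71% → Product B.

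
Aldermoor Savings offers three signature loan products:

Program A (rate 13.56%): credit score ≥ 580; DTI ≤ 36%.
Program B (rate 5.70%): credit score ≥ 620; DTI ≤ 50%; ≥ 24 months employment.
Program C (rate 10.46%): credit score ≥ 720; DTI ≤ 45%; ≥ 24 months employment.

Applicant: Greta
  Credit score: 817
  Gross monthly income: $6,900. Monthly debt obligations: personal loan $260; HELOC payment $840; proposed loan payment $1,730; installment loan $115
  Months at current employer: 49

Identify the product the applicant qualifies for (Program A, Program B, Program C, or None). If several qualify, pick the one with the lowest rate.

Program B

Total debts = (260 + 840 + 1,730 + 115) = 2,945; DTI = 2,945/6,900 = 42.7%.
Program A: score 817 ≥ 580; DTI 42.7% > 36% → does not qualify.
Program B: score 817 ≥ 620; DTI 42.7% ≤ 50%; employment 49 ≥ 24 mo → qualifies.
Program C: score 817 ≥ 720; DTI 42.7% ≤ 45%; employment 49 ≥ 24 mo → qualifies.
Qualifying: Program B, Program C. Lowest rate is 5.70% → Program B.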